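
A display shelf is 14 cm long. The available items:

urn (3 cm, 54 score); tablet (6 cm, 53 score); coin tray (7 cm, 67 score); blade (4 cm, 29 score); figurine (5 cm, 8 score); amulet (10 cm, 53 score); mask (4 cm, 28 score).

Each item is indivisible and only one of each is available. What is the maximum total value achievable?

150 score

This is a 0/1 knapsack; check combinations near the capacity.
- urn+coin tray+blade: length 3+7+4=14, value 54+67+29=150
- urn+coin tray+mask: length 3+7+4=14, value 54+67+28=149
- urn+tablet+blade: length 3+6+4=13, value 54+53+29=136
Best: 150 score.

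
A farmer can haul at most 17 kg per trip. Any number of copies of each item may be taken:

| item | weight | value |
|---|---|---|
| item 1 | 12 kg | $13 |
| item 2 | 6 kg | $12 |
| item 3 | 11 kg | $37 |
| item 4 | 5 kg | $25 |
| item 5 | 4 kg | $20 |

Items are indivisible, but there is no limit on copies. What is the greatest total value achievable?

$85

Best value-per-unit is item 4 at 25/5; filling with it alone gives 3×25 = 75.
Optimal mix: 1×item 4 + 3×item 5 → weight 17, value 85.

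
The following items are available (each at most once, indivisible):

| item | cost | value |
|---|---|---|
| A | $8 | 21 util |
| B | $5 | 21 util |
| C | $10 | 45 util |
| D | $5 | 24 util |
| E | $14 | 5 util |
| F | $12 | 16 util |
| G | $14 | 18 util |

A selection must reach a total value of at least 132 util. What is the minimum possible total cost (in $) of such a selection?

54

Subsets with value ≥ 132, sorted by total cost:
- A+B+C+D+F+G: cost 54, value 145
- A+B+C+D+E+F: cost 54, value 132
- A+B+C+D+E+G: cost 56, value 134
Minimum cost: 54 $.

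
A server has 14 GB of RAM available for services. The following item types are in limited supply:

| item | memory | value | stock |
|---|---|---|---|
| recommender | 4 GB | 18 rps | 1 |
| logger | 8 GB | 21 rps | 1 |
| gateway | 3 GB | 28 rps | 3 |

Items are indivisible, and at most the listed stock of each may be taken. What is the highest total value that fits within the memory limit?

Best selections within memory 14 and stock limits:
- 1×recommender + 3×gateway: memory 13, value 102
- 3×gateway: memory 9, value 84
- 1×logger + 2×gateway: memory 14, value 77
- 1×recommender + 2×gateway: memory 10, value 74
Best: 102 rps.

102 rps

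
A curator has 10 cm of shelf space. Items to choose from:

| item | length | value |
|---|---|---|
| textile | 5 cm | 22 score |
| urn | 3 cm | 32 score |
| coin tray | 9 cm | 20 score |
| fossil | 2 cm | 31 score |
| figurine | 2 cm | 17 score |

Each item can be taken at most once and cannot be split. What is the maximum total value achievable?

85 score

This is a 0/1 knapsack; check combinations near the capacity.
- textile+urn+fossil: length 5+3+2=10, value 22+32+31=85
- urn+fossil+figurine: length 3+2+2=7, value 32+31+17=80
- textile+urn+figurine: length 5+3+2=10, value 22+32+17=71
- textile+fossil+figurine: length 5+2+2=9, value 22+31+17=70
Best: 85 score.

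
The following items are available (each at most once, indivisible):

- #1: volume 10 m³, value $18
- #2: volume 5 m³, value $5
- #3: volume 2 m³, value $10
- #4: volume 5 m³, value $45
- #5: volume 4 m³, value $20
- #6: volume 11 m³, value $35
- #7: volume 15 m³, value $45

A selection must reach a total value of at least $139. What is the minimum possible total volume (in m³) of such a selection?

Subsets with value ≥ 139, sorted by total volume:
- #4+#5+#6+#7: volume 35, value 145
- #3+#4+#5+#6+#7: volume 37, value 155
Minimum volume: 35 m³.

35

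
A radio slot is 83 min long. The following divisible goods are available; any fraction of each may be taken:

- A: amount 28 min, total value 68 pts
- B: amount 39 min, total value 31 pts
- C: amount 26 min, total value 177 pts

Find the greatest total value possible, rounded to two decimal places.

Take in order of value per unit:
- C (177/26 per unit): all 26 → value 177, running total 177.00
- A (68/28 per unit): all 28 → value 68, running total 245.00
- B (31/39 per unit): 29 of 39 → value 29×31/39 = 23.0513, running total 268.05
Total 268.05.

268.05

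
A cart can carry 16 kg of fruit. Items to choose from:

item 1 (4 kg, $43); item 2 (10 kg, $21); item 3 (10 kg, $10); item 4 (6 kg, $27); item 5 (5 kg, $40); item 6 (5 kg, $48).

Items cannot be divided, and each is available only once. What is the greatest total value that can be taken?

$131

This is a 0/1 knapsack; check combinations near the capacity.
- item 1+item 5+item 6: weight 4+5+5=14, value 43+40+48=131
- item 1+item 4+item 6: weight 4+6+5=15, value 43+27+48=118
- item 4+item 5+item 6: weight 6+5+5=16, value 27+40+48=115
- item 1+item 4+item 5: weight 4+6+5=15, value 43+27+40=110
Best: $131.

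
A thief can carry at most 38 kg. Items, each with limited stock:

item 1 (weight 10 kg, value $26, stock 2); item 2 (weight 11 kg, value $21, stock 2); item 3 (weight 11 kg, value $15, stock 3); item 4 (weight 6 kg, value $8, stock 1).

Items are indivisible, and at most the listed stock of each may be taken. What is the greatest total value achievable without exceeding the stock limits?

Top feasible selections:
- 2×item 1 + 1×item 2 + 1×item 4: weight 37, value 81
- 1×item 1 + 2×item 2 + 1×item 4: weight 38, value 76
- 2×item 1 + 1×item 3 + 1×item 4: weight 37, value 75
- 2×item 1 + 1×item 2: weight 31, value 73
Best: $81.

$81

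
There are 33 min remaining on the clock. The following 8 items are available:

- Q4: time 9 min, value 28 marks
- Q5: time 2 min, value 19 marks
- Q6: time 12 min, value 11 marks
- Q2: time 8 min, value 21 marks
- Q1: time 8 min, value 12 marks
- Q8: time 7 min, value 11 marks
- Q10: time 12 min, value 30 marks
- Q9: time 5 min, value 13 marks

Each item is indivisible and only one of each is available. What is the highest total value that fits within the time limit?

Check high-value combinations within 33 min:
- Q4+Q5+Q2+Q10: time 9+2+8+12=31, value 28+19+21+30=98
- Q4+Q5+Q2+Q1+Q9: time 9+2+8+8+5=32, value 28+19+21+12+13=93
- Q4+Q5+Q2+Q8+Q9: time 9+2+8+7+5=31, value 28+19+21+11+13=92
- Q4+Q5+Q10+Q9: time 9+2+12+5=28, value 28+19+30+13=90
Best: 98 marks.

98 marks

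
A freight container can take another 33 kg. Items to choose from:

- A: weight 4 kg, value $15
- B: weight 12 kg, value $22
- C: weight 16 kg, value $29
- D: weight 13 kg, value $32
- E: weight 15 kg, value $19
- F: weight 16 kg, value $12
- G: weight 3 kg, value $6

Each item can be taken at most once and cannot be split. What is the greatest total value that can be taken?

$76

This is a 0/1 knapsack; check combinations near the capacity.
- A+C+D: weight 4+16+13=33, value 15+29+32=76
- A+B+D+G: weight 4+12+13+3=32, value 15+22+32+6=75
- A+B+D: weight 4+12+13=29, value 15+22+32=69
- C+D+G: weight 16+13+3=32, value 29+32+6=67
- A+B+C: weight 4+12+16=32, value 15+22+29=66
Best: $76.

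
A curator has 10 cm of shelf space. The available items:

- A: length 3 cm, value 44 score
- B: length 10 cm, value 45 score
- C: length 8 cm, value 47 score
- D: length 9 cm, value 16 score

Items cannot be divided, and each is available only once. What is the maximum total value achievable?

47 score

Check high-value combinations within 10 cm:
- C: length 8, value 47
- B: length 10, value 45
- A: length 3, value 44
- D: length 9, value 16
Best: 47 score.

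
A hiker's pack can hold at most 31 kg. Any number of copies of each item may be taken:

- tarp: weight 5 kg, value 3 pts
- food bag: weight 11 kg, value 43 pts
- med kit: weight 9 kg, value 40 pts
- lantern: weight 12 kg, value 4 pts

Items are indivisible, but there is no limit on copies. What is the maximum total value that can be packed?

126 pts

Best value-per-unit is med kit at 40/9; filling with it alone gives 3×40 = 120.
Optimal mix: 2×food bag + 1×med kit → weight 31, value 126.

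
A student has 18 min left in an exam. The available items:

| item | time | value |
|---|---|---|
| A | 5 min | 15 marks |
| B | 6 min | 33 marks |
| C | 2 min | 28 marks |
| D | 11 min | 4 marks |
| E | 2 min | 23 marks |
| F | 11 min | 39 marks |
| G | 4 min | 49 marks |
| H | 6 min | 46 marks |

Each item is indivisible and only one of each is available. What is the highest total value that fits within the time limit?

156 marks

This is a 0/1 knapsack; check combinations near the capacity.
- B+C+G+H: time 6+2+4+6=18, value 33+28+49+46=156
- B+E+G+H: time 6+2+4+6=18, value 33+23+49+46=151
- C+E+G+H: time 2+2+4+6=14, value 28+23+49+46=146
- A+C+G+H: time 5+2+4+6=17, value 15+28+49+46=138
- B+C+E+G: time 6+2+2+4=14, value 33+28+23+49=133
Best: 156 marks.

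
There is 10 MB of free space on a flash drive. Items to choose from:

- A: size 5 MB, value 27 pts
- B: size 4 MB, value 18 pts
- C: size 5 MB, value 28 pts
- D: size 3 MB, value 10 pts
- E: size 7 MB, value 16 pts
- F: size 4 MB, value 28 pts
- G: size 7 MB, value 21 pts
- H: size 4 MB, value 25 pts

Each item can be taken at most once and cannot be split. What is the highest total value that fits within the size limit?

This is a 0/1 knapsack; check combinations near the capacity.
- C+F: size 5+4=9, value 28+28=56
- A+F: size 5+4=9, value 27+28=55
- A+C: size 5+5=10, value 27+28=55
Best: 56 pts.

56 pts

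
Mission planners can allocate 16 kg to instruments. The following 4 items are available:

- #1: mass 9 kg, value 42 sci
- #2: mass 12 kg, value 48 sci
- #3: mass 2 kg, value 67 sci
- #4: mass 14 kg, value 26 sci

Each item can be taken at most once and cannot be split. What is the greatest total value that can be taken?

Check high-value combinations within 16 kg:
- #2+#3: mass 12+2=14, value 48+67=115
- #1+#3: mass 9+2=11, value 42+67=109
- #3+#4: mass 2+14=16, value 67+26=93
- #3: mass 2, value 67
Best: 115 sci.

115 sci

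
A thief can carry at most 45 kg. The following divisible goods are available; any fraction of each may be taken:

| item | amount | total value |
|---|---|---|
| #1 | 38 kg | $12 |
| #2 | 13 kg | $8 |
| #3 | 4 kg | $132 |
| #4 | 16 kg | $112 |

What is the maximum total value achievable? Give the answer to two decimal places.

Take in order of value per unit:
- #3 (132/4 per unit): all 4 → value 132, running total 132.00
- #4 (112/16 per unit): all 16 → value 112, running total 244.00
- #2 (8/13 per unit): all 13 → value 8, running total 252.00
- #1 (12/38 per unit): 12 of 38 → value 12×12/38 = 3.7895, running total 255.79
Total 255.79.

255.79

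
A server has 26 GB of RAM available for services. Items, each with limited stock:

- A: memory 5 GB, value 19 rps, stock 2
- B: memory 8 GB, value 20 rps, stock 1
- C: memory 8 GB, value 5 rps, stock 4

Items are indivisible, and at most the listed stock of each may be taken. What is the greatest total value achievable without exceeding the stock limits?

Top feasible selections:
- 2×A + 1×B + 1×C: memory 26, value 63
- 2×A + 1×B: memory 18, value 58
- 2×A + 2×C: memory 26, value 48
- 1×A + 1×B + 1×C: memory 21, value 44
Best: 63 rps.

63 rps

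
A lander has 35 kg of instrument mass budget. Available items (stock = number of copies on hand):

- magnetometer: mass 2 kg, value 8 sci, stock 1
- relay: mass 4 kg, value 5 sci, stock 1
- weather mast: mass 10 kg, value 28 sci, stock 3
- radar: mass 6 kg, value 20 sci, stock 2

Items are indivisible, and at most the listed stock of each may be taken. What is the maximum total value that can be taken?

Top feasible selections:
- 1×magnetometer + 2×weather mast + 2×radar: mass 34, value 104
- 2×weather mast + 2×radar: mass 32, value 96
- 1×magnetometer + 3×weather mast: mass 32, value 92
Best: 104 sci.

104 sci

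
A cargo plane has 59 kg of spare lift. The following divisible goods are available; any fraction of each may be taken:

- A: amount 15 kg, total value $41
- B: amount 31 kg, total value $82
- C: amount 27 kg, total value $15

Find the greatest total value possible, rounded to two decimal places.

130.22

Take in order of value per unit:
- A (41/15 per unit): all 15 → value 41, running total 41.00
- B (82/31 per unit): all 31 → value 82, running total 123.00
- C (15/27 per unit): 13 of 27 → value 13×15/27 = 7.2222, running total 130.22
Total 130.22.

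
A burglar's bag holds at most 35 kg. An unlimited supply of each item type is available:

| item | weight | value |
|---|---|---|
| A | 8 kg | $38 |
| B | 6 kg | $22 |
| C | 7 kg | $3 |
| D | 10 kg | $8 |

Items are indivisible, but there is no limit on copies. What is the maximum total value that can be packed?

Best value-per-unit is A at 38/8, and filling with it alone uses weight 4×8=32. No mix of the others beats 4×38 = 152.

$152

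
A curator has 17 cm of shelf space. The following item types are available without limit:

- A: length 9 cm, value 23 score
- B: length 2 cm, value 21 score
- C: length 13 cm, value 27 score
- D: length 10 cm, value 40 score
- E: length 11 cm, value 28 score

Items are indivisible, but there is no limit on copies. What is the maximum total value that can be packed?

Best value-per-unit is B at 21/2, and filling with it alone uses length 8×2=16. No mix of the others beats 8×21 = 168.

168 score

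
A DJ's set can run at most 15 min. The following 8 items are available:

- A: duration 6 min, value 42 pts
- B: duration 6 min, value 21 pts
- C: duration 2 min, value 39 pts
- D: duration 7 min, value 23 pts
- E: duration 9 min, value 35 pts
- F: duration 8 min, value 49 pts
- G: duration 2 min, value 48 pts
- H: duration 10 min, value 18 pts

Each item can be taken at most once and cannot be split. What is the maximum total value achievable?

Check high-value combinations within 15 min:
- C+F+G: duration 2+8+2=12, value 39+49+48=136
- A+C+G: duration 6+2+2=10, value 42+39+48=129
- C+E+G: duration 2+9+2=13, value 39+35+48=122
- A+D+G: duration 6+7+2=15, value 42+23+48=113
- A+B+G: duration 6+6+2=14, value 42+21+48=111
Best: 136 pts.

136 pts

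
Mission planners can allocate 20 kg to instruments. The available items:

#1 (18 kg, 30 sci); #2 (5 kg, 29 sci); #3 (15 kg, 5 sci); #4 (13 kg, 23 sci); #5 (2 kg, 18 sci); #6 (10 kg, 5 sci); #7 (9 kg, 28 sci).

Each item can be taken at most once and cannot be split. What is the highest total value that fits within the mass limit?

75 sci

Check high-value combinations within 20 kg:
- #2+#5+#7: mass 5+2+9=16, value 29+18+28=75
- #2+#4+#5: mass 5+13+2=20, value 29+23+18=70
- #2+#7: mass 5+9=14, value 29+28=57
- #2+#5+#6: mass 5+2+10=17, value 29+18+5=52
Best: 75 sci.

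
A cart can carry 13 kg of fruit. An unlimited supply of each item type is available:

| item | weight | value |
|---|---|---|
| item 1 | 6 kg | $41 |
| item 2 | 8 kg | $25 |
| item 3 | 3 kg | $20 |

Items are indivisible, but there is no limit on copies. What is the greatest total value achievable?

$82

Best value-per-unit is item 1 at 41/6, and filling with it alone uses weight 2×6=12. No mix of the others beats 2×41 = 82.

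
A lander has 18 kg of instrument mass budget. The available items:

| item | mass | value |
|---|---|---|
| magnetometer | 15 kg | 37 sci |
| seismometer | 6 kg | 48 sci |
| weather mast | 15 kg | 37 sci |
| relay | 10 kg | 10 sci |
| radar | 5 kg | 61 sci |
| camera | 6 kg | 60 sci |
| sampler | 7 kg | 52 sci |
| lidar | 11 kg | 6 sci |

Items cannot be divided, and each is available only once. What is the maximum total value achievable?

173 sci

Check high-value combinations within 18 kg:
- radar+camera+sampler: mass 5+6+7=18, value 61+60+52=173
- seismometer+radar+camera: mass 6+5+6=17, value 48+61+60=169
- seismometer+radar+sampler: mass 6+5+7=18, value 48+61+52=161
- radar+camera: mass 5+6=11, value 61+60=121
- radar+sampler: mass 5+7=12, value 61+52=113
Best: 173 sci.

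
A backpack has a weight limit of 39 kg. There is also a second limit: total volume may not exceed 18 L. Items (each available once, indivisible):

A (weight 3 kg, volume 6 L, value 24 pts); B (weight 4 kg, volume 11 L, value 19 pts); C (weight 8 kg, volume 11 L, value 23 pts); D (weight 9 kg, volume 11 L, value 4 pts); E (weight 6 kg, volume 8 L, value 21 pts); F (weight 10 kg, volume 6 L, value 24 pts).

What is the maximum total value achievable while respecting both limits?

Feasible sets respecting both limits:
- A+F: weight 13, volume 12, value 48
- A+C: weight 11, volume 17, value 47
- C+F: weight 18, volume 17, value 47
Best: 48 pts.

48 pts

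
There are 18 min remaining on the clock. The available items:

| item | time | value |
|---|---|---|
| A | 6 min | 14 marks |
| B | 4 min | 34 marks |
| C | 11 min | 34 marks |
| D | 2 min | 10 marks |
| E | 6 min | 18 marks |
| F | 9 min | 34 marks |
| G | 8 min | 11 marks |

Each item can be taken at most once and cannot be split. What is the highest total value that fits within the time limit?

Check high-value combinations within 18 min:
- B+D+F: time 4+2+9=15, value 34+10+34=78
- B+C+D: time 4+11+2=17, value 34+34+10=78
- A+B+D+E: time 6+4+2+6=18, value 14+34+10+18=76
- B+F: time 4+9=13, value 34+34=68
- B+C: time 4+11=15, value 34+34=68
Best: 78 marks.

78 marks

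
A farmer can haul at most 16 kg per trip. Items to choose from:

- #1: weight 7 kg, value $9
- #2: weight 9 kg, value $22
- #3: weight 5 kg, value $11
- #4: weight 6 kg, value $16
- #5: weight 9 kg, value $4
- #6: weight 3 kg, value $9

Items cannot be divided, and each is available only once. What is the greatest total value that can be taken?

Check high-value combinations within 16 kg:
- #2+#4: weight 9+6=15, value 22+16=38
- #3+#4+#6: weight 5+6+3=14, value 11+16+9=36
- #1+#4+#6: weight 7+6+3=16, value 9+16+9=34
- #2+#3: weight 9+5=14, value 22+11=33
- #2+#6: weight 9+3=12, value 22+9=31
Best: $38.

$38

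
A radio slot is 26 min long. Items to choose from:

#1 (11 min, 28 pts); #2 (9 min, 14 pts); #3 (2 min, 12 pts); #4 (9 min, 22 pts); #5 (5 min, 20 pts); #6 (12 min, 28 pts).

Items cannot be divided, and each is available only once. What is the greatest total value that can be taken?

Check high-value combinations within 26 min:
- #1+#4+#5: duration 11+9+5=25, value 28+22+20=70
- #4+#5+#6: duration 9+5+12=26, value 22+20+28=70
- #2+#3+#4+#5: duration 9+2+9+5=25, value 14+12+22+20=68
Best: 70 pts.

70 pts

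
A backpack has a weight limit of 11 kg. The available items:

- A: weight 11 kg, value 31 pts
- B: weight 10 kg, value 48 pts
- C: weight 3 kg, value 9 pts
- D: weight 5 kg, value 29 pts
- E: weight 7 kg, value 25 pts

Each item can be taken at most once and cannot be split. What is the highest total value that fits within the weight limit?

Check high-value combinations within 11 kg:
- B: weight 10, value 48
- C+D: weight 3+5=8, value 9+29=38
- C+E: weight 3+7=10, value 9+25=34
- A: weight 11, value 31
Best: 48 pts.

48 pts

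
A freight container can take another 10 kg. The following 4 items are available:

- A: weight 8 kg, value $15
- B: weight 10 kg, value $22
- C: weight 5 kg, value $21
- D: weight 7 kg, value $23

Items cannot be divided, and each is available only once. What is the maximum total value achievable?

$23

Check high-value combinations within 10 kg:
- D: weight 7, value 23
- B: weight 10, value 22
- C: weight 5, value 21
- A: weight 8, value 15
Best: $23.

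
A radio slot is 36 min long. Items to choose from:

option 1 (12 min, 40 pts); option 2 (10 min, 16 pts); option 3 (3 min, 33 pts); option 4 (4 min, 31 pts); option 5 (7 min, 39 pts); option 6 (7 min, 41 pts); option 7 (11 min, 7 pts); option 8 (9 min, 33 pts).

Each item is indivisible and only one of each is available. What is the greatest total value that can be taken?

Check high-value combinations within 36 min:
- option 1+option 3+option 4+option 5+option 6: duration 12+3+4+7+7=33, value 40+33+31+39+41=184
- option 1+option 3+option 4+option 6+option 8: duration 12+3+4+7+9=35, value 40+33+31+41+33=178
- option 3+option 4+option 5+option 6+option 8: duration 3+4+7+7+9=30, value 33+31+39+41+33=177
Best: 184 pts.

184 pts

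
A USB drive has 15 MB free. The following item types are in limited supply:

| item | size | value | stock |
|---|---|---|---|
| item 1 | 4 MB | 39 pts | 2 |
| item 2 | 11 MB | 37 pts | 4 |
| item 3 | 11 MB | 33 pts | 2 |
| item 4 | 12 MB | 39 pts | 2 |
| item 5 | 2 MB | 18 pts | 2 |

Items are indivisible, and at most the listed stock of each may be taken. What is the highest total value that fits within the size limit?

Best selections within size 15 and stock limits:
- 2×item 1 + 2×item 5: size 12, value 114
- 2×item 1 + 1×item 5: size 10, value 96
- 2×item 1: size 8, value 78
- 1×item 1 + 1×item 2: size 15, value 76
Best: 114 pts.

114 pts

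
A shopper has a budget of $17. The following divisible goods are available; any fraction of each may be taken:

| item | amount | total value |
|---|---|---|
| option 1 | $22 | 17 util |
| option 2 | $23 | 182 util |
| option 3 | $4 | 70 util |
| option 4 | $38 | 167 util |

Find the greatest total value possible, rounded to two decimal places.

172.87

Take in order of value per unit:
- option 3 (70/4 per unit): all 4 → value 70, running total 70.00
- option 2 (182/23 per unit): 13 of 23 → value 13×182/23 = 102.8696, running total 172.87
Total 172.87.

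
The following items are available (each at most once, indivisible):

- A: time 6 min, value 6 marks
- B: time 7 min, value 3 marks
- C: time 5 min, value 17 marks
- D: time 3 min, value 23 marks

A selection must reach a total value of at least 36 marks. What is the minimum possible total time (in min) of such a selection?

Subsets with value ≥ 36, sorted by total time:
- C+D: time 8, value 40
- A+C+D: time 14, value 46
- B+C+D: time 15, value 43
Minimum time: 8 min.

8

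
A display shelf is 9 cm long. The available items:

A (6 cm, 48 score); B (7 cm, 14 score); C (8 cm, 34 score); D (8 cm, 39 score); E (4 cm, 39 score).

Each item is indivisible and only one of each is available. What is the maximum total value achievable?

48 score

Check high-value combinations within 9 cm:
- A: length 6, value 48
- E: length 4, value 39
- D: length 8, value 39
- C: length 8, value 34
- B: length 7, value 14
Best: 48 score.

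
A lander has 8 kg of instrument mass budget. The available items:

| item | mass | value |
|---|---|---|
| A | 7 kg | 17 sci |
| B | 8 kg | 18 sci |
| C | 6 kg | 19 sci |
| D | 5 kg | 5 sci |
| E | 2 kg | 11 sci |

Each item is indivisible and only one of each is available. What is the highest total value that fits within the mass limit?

30 sci

Check high-value combinations within 8 kg:
- C+E: mass 6+2=8, value 19+11=30
- C: mass 6, value 19
- B: mass 8, value 18
- A: mass 7, value 17
Best: 30 sci.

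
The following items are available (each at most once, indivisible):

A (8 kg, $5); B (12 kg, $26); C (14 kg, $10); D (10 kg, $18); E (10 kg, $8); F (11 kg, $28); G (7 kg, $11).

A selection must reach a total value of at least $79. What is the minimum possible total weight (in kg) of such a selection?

Subsets with value ≥ 79, sorted by total weight:
- B+D+F+G: weight 40, value 83
- B+D+E+F: weight 43, value 80
Minimum weight: 40 kg.

40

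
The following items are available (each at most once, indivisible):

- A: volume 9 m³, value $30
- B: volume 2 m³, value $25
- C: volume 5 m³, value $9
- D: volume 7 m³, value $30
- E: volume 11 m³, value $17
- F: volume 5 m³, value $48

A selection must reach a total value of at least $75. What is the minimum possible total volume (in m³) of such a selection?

Subsets with value ≥ 75, sorted by total volume:
- B+C+F: volume 12, value 82
- D+F: volume 12, value 78
- B+D+F: volume 14, value 103
Minimum volume: 12 m³.

12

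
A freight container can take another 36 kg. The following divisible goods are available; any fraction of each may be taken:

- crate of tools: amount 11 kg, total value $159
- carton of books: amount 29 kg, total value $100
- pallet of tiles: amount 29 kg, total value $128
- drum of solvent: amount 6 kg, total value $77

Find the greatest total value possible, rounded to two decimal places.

319.86

Take in order of value per unit:
- crate of tools (159/11 per unit): all 11 → value 159, running total 159.00
- drum of solvent (77/6 per unit): all 6 → value 77, running total 236.00
- pallet of tiles (128/29 per unit): 19 of 29 → value 19×128/29 = 83.8621, running total 319.86
Total 319.86.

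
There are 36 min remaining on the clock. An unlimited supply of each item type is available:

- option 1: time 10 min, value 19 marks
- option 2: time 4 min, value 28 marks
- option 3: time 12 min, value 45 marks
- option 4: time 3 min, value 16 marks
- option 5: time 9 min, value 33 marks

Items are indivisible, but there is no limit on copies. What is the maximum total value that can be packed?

252 marks

Best value-per-unit is option 2 at 28/4, and filling with it alone uses time 9×4=36. No mix of the others beats 9×28 = 252.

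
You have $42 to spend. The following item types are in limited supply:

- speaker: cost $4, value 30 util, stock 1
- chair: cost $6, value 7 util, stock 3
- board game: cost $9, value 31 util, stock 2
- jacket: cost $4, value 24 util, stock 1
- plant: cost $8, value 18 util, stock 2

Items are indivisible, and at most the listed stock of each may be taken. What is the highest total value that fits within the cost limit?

Top feasible selections:
- 1×speaker + 2×board game + 1×jacket + 2×plant: cost 42, value 152
- 1×speaker + 1×chair + 2×board game + 1×jacket + 1×plant: cost 40, value 141
Best: 152 util.

152 util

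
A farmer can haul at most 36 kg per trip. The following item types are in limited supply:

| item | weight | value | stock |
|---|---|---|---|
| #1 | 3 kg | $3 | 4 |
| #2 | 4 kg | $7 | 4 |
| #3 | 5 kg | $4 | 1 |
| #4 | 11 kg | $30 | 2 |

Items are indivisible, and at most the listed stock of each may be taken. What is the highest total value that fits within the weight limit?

$81

Top feasible selections:
- 3×#2 + 2×#4: weight 34, value 81
- 2×#1 + 2×#2 + 2×#4: weight 36, value 80
- 2×#2 + 1×#3 + 2×#4: weight 35, value 78
Best: $81.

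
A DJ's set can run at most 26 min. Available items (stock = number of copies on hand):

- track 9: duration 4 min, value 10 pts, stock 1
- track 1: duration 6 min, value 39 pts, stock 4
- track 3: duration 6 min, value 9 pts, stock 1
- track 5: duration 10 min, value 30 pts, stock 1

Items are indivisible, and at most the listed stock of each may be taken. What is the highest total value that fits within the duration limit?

156 pts

Best selections within duration 26 and stock limits:
- 4×track 1: duration 24, value 156
- 1×track 9 + 3×track 1: duration 22, value 127
- 3×track 1 + 1×track 3: duration 24, value 126
Best: 156 pts.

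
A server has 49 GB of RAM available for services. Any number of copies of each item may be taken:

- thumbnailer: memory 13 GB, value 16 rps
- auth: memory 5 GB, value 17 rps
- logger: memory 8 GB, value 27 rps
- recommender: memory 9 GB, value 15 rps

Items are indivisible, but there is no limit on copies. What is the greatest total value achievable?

Best value-per-unit is auth at 17/5; filling with it alone gives 9×17 = 153.
Optimal mix: 5×auth + 3×logger → memory 49, value 166.

166 rps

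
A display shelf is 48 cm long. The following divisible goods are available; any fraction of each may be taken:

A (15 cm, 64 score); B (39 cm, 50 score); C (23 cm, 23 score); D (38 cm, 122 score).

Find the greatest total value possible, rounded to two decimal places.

169.95

Take in order of value per unit:
- A (64/15 per unit): all 15 → value 64, running total 64.00
- D (122/38 per unit): 33 of 38 → value 33×122/38 = 105.9474, running total 169.95
Total 169.95.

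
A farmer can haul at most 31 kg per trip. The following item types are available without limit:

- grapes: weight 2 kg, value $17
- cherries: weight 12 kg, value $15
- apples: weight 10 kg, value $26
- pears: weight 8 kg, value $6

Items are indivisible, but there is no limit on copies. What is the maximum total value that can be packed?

Best value-per-unit is grapes at 17/2, and filling with it alone uses weight 15×2=30. No mix of the others beats 15×17 = 255.

$255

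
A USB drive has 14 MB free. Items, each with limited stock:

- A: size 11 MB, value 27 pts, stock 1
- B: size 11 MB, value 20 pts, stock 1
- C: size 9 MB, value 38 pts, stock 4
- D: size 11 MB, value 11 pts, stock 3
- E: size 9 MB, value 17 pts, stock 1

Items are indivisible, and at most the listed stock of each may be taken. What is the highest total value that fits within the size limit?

Top feasible selections:
- 1×C: size 9, value 38
- 1×A: size 11, value 27
Best: 38 pts.

38 pts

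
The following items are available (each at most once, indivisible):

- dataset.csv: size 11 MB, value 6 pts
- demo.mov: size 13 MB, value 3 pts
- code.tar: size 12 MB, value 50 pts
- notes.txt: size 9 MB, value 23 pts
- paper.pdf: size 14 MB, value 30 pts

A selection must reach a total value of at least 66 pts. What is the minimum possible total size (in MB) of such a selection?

21

Subsets with value ≥ 66, sorted by total size:
- code.tar+notes.txt: size 21, value 73
- code.tar+paper.pdf: size 26, value 80
- dataset.csv+code.tar+notes.txt: size 32, value 79
- demo.mov+code.tar+notes.txt: size 34, value 76
Minimum size: 21 MB.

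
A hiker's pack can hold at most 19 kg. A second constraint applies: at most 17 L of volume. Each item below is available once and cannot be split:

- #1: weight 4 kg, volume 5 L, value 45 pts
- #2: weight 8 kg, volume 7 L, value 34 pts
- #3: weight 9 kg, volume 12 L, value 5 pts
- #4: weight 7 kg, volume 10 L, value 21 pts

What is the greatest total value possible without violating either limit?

Feasible sets respecting both limits:
- #1+#2: weight 12, volume 12, value 79
- #1+#4: weight 11, volume 15, value 66
- #2+#4: weight 15, volume 17, value 55
Best: 79 pts.

79 pts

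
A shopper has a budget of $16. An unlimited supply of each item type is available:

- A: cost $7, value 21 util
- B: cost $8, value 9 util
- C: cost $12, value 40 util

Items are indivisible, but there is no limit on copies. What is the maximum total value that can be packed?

Best value-per-unit is C at 40/12; filling with it alone gives 1×40 = 40.
Optimal mix: 2×A → cost 14, value 42.

42 util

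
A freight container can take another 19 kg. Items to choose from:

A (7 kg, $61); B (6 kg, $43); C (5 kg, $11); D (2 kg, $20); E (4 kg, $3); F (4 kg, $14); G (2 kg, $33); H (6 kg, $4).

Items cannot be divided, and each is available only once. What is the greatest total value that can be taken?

$157

Check high-value combinations within 19 kg:
- A+B+D+G: weight 7+6+2+2=17, value 61+43+20+33=157
- A+B+F+G: weight 7+6+4+2=19, value 61+43+14+33=151
- A+B+E+G: weight 7+6+4+2=19, value 61+43+3+33=140
- A+B+D+F: weight 7+6+2+4=19, value 61+43+20+14=138
- A+B+G: weight 7+6+2=15, value 61+43+33=137
Best: $157.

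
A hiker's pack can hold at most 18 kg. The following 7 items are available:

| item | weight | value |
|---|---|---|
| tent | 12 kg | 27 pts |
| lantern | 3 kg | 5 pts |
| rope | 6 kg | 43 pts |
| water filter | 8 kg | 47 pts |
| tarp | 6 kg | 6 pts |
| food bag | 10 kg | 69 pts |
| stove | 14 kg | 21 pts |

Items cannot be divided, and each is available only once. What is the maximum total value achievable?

Check high-value combinations within 18 kg:
- water filter+food bag: weight 8+10=18, value 47+69=116
- rope+food bag: weight 6+10=16, value 43+69=112
- lantern+rope+water filter: weight 3+6+8=17, value 5+43+47=95
- rope+water filter: weight 6+8=14, value 43+47=90
Best: 116 pts.

116 pts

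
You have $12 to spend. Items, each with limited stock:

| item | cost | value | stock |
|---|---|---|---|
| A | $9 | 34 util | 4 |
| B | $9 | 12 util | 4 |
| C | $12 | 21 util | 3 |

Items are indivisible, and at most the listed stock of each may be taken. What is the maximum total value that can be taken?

Top feasible selections:
- 1×A: cost 9, value 34
- 1×C: cost 12, value 21
- 1×B: cost 9, value 12
Best: 34 util.

34 util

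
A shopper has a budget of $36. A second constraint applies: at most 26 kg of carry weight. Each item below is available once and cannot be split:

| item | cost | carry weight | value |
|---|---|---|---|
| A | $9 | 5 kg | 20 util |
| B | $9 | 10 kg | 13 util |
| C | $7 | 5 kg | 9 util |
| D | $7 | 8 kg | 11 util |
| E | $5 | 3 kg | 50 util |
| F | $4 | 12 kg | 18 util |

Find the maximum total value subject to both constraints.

97 util

Feasible sets respecting both limits:
- A+C+E+F: cost 25, carry weight 25, value 97
- A+B+D+E: cost 30, carry weight 26, value 94
- A+B+C+E: cost 30, carry weight 23, value 92
Best: 97 util.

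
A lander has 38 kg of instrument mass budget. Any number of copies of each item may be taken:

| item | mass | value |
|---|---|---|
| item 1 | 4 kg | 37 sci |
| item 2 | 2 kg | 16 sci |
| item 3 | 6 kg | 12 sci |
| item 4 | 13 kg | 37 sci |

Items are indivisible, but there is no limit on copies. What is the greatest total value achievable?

Best value-per-unit is item 1 at 37/4; filling with it alone gives 9×37 = 333.
Optimal mix: 9×item 1 + 1×item 2 → mass 38, value 349.

349 sci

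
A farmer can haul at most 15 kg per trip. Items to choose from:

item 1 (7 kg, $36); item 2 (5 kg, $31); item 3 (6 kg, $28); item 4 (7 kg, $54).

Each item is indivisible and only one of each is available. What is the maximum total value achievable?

$90

Check high-value combinations within 15 kg:
- item 1+item 4: weight 7+7=14, value 36+54=90
- item 2+item 4: weight 5+7=12, value 31+54=85
- item 3+item 4: weight 6+7=13, value 28+54=82
- item 1+item 2: weight 7+5=12, value 36+31=67
Best: $90.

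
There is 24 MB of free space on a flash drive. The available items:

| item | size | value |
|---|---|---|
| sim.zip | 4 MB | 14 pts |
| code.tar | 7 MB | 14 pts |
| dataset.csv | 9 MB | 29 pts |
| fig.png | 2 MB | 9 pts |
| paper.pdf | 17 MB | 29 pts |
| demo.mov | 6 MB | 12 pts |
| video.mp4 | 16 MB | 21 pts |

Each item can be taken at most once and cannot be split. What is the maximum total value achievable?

66 pts

Check high-value combinations within 24 MB:
- sim.zip+code.tar+dataset.csv+fig.png: size 4+7+9+2=22, value 14+14+29+9=66
- sim.zip+dataset.csv+fig.png+demo.mov: size 4+9+2+6=21, value 14+29+9+12=64
- code.tar+dataset.csv+fig.png+demo.mov: size 7+9+2+6=24, value 14+29+9+12=64
- sim.zip+code.tar+dataset.csv: size 4+7+9=20, value 14+14+29=57
Best: 66 pts.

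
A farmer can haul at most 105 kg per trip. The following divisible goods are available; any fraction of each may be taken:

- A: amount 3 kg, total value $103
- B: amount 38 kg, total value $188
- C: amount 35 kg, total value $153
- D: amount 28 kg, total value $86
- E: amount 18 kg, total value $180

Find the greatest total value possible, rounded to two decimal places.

657.79

Take in order of value per unit:
- A (103/3 per unit): all 3 → value 103, running total 103.00
- E (180/18 per unit): all 18 → value 180, running total 283.00
- B (188/38 per unit): all 38 → value 188, running total 471.00
- C (153/35 per unit): all 35 → value 153, running total 624.00
- D (86/28 per unit): 11 of 28 → value 11×86/28 = 33.7857, running total 657.79
Total 657.79.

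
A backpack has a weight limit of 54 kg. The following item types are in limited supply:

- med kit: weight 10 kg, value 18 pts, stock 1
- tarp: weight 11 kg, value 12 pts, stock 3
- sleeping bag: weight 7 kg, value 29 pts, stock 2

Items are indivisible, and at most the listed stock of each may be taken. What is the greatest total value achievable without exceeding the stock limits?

Best selections within weight 54 and stock limits:
- 1×med kit + 2×tarp + 2×sleeping bag: weight 46, value 100
- 3×tarp + 2×sleeping bag: weight 47, value 94
- 1×med kit + 1×tarp + 2×sleeping bag: weight 35, value 88
- 1×med kit + 3×tarp + 1×sleeping bag: weight 50, value 83
Best: 100 pts.

100 pts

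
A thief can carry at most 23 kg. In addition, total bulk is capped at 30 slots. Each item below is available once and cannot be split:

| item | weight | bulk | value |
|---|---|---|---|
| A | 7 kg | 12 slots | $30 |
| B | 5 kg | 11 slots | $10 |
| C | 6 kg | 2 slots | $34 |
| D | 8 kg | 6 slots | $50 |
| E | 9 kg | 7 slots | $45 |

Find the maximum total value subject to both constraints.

$129

Feasible sets respecting both limits:
- C+D+E: weight 23, bulk 15, value 129
- A+C+D: weight 21, bulk 20, value 114
- A+C+E: weight 22, bulk 21, value 109
- B+D+E: weight 22, bulk 24, value 105
Best: $129.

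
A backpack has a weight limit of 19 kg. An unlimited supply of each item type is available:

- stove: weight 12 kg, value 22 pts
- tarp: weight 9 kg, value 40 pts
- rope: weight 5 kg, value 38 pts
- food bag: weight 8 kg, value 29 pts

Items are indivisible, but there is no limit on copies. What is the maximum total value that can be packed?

Best value-per-unit is rope at 38/5; filling with it alone gives 3×38 = 114.
Optimal mix: 1×tarp + 2×rope → weight 19, value 116.

116 pts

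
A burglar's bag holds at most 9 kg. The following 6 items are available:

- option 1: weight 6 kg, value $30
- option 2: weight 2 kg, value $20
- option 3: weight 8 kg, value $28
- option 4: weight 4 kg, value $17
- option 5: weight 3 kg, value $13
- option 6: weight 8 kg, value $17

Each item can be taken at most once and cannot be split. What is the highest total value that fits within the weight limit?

This is a 0/1 knapsack; check combinations near the capacity.
- option 1+option 2: weight 6+2=8, value 30+20=50
- option 2+option 4+option 5: weight 2+4+3=9, value 20+17+13=50
- option 1+option 5: weight 6+3=9, value 30+13=43
- option 2+option 4: weight 2+4=6, value 20+17=37
Best: $50.

$50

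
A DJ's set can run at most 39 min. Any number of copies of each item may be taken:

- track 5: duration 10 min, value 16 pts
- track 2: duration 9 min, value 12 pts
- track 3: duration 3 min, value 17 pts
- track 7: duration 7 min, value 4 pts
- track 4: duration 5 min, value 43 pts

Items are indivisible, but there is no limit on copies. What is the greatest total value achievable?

318 pts

Best value-per-unit is track 4 at 43/5; filling with it alone gives 7×43 = 301.
Optimal mix: 1×track 3 + 7×track 4 → duration 38, value 318.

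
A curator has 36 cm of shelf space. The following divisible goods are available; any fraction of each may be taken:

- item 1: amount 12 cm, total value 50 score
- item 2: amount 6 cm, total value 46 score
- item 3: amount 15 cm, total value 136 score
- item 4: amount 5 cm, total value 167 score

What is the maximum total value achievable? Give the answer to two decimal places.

Take in order of value per unit:
- item 4 (167/5 per unit): all 5 → value 167, running total 167.00
- item 3 (136/15 per unit): all 15 → value 136, running total 303.00
- item 2 (46/6 per unit): all 6 → value 46, running total 349.00
- item 1 (50/12 per unit): 10 of 12 → value 10×50/12 = 41.6667, running total 390.67
Total 390.67.

390.67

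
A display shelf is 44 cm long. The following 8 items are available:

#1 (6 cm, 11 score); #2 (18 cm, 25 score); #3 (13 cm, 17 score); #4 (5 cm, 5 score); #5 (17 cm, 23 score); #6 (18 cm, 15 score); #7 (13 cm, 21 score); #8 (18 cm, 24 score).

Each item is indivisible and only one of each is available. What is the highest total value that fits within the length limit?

This is a 0/1 knapsack; check combinations near the capacity.
- #2+#3+#7: length 18+13+13=44, value 25+17+21=63
- #1+#2+#4+#7: length 6+18+5+13=42, value 11+25+5+21=62
- #3+#7+#8: length 13+13+18=44, value 17+21+24=62
Best: 63 score.

63 score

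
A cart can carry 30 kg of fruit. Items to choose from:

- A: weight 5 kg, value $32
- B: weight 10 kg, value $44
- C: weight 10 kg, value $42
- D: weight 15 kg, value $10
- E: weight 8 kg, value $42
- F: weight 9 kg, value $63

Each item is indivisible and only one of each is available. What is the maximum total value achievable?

This is a 0/1 knapsack; check combinations near the capacity.
- B+E+F: weight 10+8+9=27, value 44+42+63=149
- B+C+F: weight 10+10+9=29, value 44+42+63=149
- C+E+F: weight 10+8+9=27, value 42+42+63=147
Best: $149.

$149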